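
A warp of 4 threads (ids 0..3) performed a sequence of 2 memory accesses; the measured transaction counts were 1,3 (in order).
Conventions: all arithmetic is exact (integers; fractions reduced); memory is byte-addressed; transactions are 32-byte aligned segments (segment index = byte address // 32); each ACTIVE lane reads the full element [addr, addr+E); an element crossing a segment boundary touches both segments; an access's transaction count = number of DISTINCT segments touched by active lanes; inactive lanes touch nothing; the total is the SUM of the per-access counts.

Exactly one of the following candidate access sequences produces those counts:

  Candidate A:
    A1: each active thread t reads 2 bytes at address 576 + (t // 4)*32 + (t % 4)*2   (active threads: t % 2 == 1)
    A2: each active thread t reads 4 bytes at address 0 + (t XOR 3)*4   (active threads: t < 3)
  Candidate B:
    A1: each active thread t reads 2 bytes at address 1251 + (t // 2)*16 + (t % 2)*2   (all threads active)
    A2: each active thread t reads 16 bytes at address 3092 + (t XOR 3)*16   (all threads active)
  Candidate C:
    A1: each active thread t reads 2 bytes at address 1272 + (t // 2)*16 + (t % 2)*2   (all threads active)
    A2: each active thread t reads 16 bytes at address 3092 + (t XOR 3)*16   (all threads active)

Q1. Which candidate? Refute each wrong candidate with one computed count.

A: A2 gives 1 transaction, not 3
C: A1 gives 2 transactions, not 1
B: all counts match (1,3)

Answer: B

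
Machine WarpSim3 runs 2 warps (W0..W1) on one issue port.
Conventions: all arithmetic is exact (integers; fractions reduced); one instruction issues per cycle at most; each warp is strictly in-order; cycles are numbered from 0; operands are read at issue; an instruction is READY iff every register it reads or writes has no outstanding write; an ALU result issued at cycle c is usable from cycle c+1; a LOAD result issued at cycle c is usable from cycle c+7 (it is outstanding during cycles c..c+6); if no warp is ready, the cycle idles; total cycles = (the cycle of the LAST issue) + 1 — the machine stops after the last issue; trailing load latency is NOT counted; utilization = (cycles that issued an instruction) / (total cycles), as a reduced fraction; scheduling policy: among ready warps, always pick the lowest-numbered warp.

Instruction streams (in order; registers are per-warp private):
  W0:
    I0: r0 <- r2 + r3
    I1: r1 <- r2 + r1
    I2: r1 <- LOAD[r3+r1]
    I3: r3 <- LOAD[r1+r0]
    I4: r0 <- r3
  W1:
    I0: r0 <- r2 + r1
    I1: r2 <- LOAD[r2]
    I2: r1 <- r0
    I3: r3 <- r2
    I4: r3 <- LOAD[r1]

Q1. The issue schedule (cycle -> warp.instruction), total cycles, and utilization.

cycle 0: W0.I0
cycle 1: W0.I1
cycle 2: W0.I2
cycle 3: W1.I0
cycle 4: W1.I1
cycle 5: W1.I2
cycle 6: idle
cycle 7: idle
cycle 8: idle
cycle 9: W0.I3
cycle 10: idle
cycle 11: W1.I3
cycle 12: W1.I4
cycle 13: idle
cycle 14: idle
cycle 15: idle
cycle 16: W0.I4

Answer: 17 cycles, utilization 10/17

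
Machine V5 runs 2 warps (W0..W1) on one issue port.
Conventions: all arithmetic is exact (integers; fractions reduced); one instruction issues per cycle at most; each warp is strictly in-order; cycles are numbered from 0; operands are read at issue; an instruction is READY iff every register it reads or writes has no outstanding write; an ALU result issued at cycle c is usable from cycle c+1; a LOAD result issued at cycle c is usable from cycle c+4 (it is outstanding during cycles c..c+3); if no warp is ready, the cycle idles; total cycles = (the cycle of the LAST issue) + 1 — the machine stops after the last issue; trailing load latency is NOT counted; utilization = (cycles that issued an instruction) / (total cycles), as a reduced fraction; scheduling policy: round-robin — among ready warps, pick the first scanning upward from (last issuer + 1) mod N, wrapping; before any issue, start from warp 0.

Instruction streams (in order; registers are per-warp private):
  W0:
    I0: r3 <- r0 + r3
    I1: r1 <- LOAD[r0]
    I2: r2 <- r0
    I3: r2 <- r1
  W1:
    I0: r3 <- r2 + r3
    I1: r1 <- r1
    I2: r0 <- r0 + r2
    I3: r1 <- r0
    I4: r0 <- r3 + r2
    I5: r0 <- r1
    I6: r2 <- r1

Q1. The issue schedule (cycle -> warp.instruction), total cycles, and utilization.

cycle 0: W0.I0
cycle 1: W1.I0
cycle 2: W0.I1
cycle 3: W1.I1
cycle 4: W0.I2
cycle 5: W1.I2
cycle 6: W0.I3
cycle 7: W1.I3
cycle 8: W1.I4
cycle 9: W1.I5
cycle 10: W1.I6

Answer: 11 cycles, utilization 1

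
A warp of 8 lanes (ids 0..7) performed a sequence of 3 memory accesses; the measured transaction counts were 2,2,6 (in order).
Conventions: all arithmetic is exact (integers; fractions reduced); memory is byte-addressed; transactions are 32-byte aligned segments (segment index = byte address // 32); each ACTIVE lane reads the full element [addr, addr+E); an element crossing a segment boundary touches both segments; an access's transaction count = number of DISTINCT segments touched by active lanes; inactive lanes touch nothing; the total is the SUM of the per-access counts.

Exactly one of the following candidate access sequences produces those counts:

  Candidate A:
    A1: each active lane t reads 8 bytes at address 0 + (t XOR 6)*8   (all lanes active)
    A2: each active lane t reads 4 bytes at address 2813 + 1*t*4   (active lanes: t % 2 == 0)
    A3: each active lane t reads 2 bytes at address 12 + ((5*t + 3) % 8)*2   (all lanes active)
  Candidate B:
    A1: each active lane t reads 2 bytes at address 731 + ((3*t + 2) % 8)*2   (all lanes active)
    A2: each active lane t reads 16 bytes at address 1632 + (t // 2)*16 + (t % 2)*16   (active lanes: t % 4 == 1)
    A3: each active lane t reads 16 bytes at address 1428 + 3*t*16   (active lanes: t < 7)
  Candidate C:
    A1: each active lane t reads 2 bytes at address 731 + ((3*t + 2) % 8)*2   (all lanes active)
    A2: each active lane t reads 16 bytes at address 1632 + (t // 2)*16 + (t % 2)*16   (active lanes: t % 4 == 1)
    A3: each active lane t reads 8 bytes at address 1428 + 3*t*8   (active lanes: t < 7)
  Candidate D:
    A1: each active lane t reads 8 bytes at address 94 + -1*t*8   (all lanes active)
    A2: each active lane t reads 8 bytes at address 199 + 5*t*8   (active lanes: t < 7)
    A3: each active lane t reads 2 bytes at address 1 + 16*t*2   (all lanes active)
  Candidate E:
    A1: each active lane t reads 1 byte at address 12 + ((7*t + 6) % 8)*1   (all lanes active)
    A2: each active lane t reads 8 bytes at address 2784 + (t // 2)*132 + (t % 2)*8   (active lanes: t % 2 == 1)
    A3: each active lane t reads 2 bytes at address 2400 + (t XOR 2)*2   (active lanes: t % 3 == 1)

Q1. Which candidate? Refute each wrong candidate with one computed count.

A: A3 gives 1 transaction, not 6
B: A3 gives 11 transactions, not 6
D: A1 gives 3 transactions, not 2
E: A1 gives 1 transaction, not 2
C: all counts match (2,2,6)

Answer: C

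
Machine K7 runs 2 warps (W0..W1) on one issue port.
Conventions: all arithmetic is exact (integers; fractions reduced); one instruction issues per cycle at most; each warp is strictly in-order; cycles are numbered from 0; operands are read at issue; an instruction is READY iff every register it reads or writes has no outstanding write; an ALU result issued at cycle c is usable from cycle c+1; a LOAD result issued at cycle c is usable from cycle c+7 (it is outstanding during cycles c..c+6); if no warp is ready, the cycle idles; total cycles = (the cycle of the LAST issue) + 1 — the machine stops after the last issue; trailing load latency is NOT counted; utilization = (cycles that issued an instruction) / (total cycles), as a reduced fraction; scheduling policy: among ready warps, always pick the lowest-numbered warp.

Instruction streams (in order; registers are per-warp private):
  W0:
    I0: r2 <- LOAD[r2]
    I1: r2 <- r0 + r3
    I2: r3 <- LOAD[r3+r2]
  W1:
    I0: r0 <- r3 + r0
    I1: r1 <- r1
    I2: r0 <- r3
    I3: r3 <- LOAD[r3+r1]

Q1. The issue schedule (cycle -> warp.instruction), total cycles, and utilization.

cycle 0: W0.I0
cycle 1: W1.I0
cycle 2: W1.I1
cycle 3: W1.I2
cycle 4: W1.I3
cycle 5: idle
cycle 6: idle
cycle 7: W0.I1
cycle 8: W0.I2

Answer: 9 cycles, utilization 7/9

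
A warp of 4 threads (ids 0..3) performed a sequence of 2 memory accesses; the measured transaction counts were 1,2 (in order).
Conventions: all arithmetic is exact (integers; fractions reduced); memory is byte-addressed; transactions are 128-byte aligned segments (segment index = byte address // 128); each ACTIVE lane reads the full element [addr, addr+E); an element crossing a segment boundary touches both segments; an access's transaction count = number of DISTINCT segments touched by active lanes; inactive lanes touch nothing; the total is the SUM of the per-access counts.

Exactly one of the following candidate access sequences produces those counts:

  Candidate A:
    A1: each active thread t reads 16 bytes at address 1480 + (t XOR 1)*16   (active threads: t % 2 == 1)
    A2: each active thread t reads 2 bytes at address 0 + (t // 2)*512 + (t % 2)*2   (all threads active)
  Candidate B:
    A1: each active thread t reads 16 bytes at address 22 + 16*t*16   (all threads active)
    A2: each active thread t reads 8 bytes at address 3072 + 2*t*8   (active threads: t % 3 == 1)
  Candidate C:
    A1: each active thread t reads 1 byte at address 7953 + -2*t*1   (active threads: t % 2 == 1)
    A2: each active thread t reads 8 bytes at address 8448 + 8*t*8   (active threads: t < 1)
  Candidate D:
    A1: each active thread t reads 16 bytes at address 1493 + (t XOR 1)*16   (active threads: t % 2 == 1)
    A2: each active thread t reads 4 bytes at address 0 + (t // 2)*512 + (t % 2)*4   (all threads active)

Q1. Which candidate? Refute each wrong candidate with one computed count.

B: A1 gives 4 transactions, not 1
C: A2 gives 1 transaction, not 2
D: A1 gives 2 transactions, not 1
A: all counts match (1,2)

Answer: A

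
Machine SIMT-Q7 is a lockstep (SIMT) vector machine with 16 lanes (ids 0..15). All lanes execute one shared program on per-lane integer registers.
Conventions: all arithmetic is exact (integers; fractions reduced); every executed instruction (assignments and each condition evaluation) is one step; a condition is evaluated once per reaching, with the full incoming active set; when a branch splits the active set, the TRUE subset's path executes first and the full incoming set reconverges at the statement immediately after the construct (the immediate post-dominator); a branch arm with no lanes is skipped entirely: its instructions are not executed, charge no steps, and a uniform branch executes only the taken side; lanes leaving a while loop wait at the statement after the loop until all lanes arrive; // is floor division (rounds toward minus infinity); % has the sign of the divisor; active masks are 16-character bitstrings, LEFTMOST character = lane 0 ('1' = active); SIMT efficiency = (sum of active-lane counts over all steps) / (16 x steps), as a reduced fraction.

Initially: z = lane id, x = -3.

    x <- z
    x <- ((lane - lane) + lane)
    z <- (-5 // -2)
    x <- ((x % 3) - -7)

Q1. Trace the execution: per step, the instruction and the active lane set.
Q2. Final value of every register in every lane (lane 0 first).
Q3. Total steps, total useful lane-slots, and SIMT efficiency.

step 0: x <- z                       1111111111111111
step 1: x <- ((lane - lane) + lane)  1111111111111111
step 2: z <- (-5 // -2)              1111111111111111
step 3: x <- ((x % 3) - -7)          1111111111111111

Answer: 4 steps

z: 2,2,2,2,2,2,2,2,2,2,2,2,2,2,2,2
x: 7,8,9,7,8,9,7,8,9,7,8,9,7,8,9,7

steps = 4; useful = 64; efficiency = 64/64 = 1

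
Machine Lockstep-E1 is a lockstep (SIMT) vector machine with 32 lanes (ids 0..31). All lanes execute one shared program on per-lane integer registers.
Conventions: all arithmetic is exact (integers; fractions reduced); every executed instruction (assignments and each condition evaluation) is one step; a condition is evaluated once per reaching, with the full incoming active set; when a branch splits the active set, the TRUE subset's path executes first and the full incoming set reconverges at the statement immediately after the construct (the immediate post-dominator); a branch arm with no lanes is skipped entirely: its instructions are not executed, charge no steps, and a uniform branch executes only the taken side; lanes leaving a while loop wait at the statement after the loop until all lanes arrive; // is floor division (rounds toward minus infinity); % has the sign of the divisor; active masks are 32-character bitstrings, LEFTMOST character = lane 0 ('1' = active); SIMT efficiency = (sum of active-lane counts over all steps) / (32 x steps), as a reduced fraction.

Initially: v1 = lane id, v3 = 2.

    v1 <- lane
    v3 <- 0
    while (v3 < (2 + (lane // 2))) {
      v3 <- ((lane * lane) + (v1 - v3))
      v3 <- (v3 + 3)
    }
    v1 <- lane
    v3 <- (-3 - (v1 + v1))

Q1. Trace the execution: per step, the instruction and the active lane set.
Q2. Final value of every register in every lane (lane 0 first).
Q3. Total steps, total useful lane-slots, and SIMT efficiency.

step 0: v1 <- lane                   11111111111111111111111111111111
step 1: v3 <- 0                      11111111111111111111111111111111
step 2: eval (v3 < (2 + (lane // 2))) 11111111111111111111111111111111
step 3: v3 <- ((lane * lane) + (v1 - v3)) 11111111111111111111111111111111
step 4: v3 <- (v3 + 3)               11111111111111111111111111111111
step 5: eval (v3 < (2 + (lane // 2))) 11111111111111111111111111111111
step 6: v1 <- lane                   11111111111111111111111111111111
step 7: v3 <- (-3 - (v1 + v1))       11111111111111111111111111111111

Answer: 8 steps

v1: 0,1,2,3,4,5,6,7,8,9,10,11,12,13,14,15,16,17,18,19,20,21,22,23,24,25,26,27,28,29,30,31
v3: -3,-5,-7,-9,-11,-13,-15,-17,-19,-21,-23,-25,-27,-29,-31,-33,-35,-37,-39,-41,-43,-45,-47,-49,-51,-53,-55,-57,-59,-61,-63,-65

steps = 8; useful = 256; efficiency = 256/256 = 1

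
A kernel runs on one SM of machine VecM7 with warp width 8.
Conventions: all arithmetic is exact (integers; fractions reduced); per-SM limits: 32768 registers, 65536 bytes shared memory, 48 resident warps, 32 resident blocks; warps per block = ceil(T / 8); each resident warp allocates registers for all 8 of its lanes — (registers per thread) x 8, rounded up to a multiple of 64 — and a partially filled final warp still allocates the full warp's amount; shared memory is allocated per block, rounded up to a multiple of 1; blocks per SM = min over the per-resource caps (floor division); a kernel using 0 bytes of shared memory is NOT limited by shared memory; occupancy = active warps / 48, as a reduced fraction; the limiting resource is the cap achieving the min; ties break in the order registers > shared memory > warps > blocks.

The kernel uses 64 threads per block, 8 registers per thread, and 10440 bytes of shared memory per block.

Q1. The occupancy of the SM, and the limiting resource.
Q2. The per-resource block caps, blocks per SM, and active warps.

Answer: occupancy 1, limited by shared memory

registers: 64 blocks
shared memory: 6 blocks
warps: 6 blocks
blocks: 32 blocks

Answer: 6 blocks, 48 active warps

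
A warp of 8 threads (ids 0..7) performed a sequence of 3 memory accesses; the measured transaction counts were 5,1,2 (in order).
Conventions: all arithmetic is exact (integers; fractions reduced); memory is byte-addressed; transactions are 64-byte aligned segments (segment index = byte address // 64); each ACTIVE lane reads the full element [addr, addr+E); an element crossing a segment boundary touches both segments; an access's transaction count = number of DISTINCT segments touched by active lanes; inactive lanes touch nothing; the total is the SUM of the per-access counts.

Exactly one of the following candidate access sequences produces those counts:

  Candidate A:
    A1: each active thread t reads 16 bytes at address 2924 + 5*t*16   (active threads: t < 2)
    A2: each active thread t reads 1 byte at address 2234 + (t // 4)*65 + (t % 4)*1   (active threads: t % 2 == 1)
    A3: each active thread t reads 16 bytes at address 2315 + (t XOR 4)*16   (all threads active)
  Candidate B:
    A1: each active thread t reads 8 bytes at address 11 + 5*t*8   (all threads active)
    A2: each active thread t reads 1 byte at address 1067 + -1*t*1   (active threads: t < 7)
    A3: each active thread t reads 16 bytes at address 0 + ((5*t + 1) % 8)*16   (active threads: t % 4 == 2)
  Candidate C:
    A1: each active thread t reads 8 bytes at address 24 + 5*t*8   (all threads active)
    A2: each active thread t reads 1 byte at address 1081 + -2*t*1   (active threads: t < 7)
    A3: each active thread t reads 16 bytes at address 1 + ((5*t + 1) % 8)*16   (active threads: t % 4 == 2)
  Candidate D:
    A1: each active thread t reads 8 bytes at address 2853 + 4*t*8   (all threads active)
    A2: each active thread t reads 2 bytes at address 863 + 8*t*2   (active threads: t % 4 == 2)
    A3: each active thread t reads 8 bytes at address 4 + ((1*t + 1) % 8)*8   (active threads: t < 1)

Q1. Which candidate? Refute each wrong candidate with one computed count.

A: A1 gives 3 transactions, not 5
C: A3 gives 3 transactions, not 2
D: A2 gives 3 transactions, not 1
B: all counts match (5,1,2)

Answer: B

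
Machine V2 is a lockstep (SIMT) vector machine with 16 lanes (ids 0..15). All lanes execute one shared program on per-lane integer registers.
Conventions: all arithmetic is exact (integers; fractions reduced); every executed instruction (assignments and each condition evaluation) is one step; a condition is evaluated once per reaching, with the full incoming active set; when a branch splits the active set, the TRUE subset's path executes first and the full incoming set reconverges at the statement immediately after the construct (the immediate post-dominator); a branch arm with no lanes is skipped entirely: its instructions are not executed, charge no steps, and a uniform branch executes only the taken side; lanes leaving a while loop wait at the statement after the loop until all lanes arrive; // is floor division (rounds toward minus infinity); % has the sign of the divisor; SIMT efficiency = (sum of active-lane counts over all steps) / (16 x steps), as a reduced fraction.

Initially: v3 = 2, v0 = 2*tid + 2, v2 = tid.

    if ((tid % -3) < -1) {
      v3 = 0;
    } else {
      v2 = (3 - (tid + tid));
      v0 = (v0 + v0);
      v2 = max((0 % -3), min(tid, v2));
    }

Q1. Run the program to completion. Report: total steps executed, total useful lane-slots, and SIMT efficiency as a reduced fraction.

Answer: 5 steps, 54 useful, 27/40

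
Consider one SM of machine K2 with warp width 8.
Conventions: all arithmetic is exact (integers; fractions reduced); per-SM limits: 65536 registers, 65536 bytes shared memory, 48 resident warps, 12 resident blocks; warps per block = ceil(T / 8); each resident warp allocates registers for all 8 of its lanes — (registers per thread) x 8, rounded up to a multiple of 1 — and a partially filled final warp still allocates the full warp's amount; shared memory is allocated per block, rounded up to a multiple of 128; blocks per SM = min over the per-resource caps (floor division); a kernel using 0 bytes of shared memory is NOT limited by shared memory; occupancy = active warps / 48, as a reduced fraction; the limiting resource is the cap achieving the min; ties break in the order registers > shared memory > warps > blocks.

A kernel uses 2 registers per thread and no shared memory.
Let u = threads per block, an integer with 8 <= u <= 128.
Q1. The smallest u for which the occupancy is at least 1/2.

Answer: u = 9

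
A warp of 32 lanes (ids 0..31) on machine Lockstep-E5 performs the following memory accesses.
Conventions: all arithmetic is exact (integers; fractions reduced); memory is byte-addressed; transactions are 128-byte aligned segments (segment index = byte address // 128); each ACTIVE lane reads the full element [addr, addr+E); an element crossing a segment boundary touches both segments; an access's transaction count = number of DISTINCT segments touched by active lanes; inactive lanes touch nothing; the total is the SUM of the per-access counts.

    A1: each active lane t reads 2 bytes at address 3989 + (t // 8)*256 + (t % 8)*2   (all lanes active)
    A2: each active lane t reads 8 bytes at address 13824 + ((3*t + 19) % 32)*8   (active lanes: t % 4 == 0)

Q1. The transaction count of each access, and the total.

A1: 4 transactions
A2: 2 transactions

Answer: 4,2; total 6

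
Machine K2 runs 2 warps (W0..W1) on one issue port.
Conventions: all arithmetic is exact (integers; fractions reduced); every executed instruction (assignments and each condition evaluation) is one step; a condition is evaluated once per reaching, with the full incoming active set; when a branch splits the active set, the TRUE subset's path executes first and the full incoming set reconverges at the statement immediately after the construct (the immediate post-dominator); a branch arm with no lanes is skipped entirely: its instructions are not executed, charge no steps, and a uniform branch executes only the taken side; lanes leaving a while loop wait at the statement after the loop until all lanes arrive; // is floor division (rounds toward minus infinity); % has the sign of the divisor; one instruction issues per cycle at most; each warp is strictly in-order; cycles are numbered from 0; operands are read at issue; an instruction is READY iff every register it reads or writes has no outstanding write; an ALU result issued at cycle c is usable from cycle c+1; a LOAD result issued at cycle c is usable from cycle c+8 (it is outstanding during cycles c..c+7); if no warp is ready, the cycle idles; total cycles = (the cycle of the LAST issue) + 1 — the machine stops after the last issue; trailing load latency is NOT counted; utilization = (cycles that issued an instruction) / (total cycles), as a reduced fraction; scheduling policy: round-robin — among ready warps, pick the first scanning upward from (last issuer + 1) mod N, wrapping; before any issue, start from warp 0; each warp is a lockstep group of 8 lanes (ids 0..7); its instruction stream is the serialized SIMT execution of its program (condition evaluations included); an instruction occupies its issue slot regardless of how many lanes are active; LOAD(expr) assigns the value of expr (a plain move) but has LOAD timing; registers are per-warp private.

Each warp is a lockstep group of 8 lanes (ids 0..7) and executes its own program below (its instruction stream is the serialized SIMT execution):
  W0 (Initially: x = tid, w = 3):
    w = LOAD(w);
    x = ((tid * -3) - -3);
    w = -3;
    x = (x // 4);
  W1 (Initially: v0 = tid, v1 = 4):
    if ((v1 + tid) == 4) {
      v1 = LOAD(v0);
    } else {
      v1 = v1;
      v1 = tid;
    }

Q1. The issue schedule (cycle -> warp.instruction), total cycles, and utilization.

cycle 0: W0.I0
cycle 1: W1.I0
cycle 2: W0.I1
cycle 3: W1.I1
cycle 4: idle
cycle 5: idle
cycle 6: idle
cycle 7: idle
cycle 8: W0.I2
cycle 9: W0.I3
cycle 10: idle
cycle 11: W1.I2
cycle 12: W1.I3

Answer: 13 cycles, utilization 8/13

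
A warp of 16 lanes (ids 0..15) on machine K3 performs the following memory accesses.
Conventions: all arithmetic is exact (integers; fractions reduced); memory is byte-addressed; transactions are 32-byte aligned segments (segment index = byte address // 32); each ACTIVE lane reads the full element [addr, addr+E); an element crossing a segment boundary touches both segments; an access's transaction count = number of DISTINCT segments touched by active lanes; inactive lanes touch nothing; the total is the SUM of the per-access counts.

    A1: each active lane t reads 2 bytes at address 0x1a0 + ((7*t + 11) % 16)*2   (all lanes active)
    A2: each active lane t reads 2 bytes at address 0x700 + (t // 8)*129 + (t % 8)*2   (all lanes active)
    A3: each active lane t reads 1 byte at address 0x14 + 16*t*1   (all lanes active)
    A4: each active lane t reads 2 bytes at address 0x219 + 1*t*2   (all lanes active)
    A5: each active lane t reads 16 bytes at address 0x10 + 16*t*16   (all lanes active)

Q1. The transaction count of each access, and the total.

A1: 1 transaction
A2: 2 transactions
A3: 9 transactions
A4: 2 transactions
A5: 16 transactions

Answer: 1,2,9,2,16; total 30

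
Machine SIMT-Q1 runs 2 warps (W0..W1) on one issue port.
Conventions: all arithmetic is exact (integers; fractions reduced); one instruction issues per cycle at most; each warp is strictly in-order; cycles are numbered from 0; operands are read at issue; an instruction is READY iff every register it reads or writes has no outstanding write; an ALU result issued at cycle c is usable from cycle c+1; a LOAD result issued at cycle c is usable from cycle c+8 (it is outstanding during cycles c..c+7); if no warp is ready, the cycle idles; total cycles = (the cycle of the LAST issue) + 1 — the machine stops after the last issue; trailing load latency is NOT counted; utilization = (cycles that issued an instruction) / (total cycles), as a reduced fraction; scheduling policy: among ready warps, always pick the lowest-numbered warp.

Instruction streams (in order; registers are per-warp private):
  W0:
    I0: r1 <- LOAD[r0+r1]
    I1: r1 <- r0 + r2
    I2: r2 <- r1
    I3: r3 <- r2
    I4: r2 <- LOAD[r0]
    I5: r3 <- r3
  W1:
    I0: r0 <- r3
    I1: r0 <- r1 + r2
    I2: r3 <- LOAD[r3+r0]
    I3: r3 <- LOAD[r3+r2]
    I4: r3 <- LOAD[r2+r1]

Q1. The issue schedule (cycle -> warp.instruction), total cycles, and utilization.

cycle 0: W0.I0
cycle 1: W1.I0
cycle 2: W1.I1
cycle 3: W1.I2
cycle 4: idle
cycle 5: idle
cycle 6: idle
cycle 7: idle
cycle 8: W0.I1
cycle 9: W0.I2
cycle 10: W0.I3
cycle 11: W0.I4
cycle 12: W0.I5
cycle 13: W1.I3
cycle 14: idle
cycle 15: idle
cycle 16: idle
cycle 17: idle
cycle 18: idle
cycle 19: idle
cycle 20: idle
cycle 21: W1.I4

Answer: 22 cycles, utilization 1/2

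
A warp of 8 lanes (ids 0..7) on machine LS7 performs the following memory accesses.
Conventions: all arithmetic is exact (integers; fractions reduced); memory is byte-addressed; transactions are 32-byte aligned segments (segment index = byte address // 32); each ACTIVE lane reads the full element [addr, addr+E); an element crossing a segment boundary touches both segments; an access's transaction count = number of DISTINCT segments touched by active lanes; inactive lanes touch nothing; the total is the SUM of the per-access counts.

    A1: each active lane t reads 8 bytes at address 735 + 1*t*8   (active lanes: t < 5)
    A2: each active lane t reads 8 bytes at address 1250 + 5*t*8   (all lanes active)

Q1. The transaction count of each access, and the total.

A1: 3 transactions
A2: 10 transactions

Answer: 3,10; total 13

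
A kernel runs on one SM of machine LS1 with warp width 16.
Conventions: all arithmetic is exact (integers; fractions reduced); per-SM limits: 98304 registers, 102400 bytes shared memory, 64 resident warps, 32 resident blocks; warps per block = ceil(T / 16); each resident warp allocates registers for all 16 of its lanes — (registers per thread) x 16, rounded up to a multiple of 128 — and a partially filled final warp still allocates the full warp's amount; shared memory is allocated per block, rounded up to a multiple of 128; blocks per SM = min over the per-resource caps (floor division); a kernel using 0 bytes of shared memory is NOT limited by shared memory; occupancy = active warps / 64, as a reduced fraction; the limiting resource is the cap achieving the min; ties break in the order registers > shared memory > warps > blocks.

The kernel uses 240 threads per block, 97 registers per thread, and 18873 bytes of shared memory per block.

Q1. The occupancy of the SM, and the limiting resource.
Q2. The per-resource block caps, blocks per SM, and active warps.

Answer: occupancy 45/64, limited by registers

registers: 3 blocks
shared memory: 5 blocks
warps: 4 blocks
blocks: 32 blocks

Answer: 3 blocks, 45 active warps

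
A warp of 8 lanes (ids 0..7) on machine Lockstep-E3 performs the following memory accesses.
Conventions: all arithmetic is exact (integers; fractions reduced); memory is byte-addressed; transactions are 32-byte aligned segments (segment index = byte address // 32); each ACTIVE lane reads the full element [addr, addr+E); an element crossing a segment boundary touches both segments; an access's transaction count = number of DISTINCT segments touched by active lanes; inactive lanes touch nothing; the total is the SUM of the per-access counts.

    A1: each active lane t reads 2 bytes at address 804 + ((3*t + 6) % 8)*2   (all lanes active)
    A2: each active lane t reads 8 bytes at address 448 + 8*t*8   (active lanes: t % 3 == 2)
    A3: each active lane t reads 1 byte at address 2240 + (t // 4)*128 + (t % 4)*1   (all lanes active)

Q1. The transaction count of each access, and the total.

A1: 1 transaction
A2: 2 transactions
A3: 2 transactions

Answer: 1,2,2; total 5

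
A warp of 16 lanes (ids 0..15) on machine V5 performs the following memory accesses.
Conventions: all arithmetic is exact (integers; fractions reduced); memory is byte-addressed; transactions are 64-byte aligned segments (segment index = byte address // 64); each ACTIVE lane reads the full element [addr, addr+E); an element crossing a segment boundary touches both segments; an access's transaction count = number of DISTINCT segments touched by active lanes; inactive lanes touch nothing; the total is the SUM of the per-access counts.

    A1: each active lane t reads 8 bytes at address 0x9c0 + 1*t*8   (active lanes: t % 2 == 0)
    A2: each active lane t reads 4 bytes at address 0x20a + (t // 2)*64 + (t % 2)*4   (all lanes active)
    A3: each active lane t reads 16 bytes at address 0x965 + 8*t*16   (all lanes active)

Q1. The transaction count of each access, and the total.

A1: 2 transactions
A2: 8 transactions
A3: 16 transactions

Answer: 2,8,16; total 26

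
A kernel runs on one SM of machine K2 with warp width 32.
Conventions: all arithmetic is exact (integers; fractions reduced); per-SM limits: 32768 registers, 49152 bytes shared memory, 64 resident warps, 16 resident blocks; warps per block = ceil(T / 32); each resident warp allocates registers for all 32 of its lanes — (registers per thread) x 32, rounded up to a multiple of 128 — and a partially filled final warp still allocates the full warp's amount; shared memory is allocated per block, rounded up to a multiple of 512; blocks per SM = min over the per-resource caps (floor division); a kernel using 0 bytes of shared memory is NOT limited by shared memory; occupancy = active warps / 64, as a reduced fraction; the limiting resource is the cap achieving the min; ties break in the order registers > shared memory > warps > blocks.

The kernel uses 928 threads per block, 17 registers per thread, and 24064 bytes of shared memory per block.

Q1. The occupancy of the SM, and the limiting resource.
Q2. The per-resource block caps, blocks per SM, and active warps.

Answer: occupancy 29/64, limited by registers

registers: 1 block
shared memory: 2 blocks
warps: 2 blocks
blocks: 16 blocks

Answer: 1 block, 29 active warps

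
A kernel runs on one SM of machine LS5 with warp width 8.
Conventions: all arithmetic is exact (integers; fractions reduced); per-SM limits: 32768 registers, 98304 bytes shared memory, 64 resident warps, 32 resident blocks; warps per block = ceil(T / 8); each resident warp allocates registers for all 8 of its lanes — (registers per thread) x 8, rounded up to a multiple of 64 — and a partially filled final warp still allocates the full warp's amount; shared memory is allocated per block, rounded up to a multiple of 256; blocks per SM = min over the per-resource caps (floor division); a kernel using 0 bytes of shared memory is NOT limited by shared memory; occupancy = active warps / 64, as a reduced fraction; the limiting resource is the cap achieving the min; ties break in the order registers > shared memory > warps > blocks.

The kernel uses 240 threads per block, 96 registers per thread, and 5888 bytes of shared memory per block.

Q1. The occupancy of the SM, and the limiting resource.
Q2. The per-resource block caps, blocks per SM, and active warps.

Answer: occupancy 15/32, limited by registers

registers: 1 block
shared memory: 16 blocks
warps: 2 blocks
blocks: 32 blocks

Answer: 1 block, 30 active warps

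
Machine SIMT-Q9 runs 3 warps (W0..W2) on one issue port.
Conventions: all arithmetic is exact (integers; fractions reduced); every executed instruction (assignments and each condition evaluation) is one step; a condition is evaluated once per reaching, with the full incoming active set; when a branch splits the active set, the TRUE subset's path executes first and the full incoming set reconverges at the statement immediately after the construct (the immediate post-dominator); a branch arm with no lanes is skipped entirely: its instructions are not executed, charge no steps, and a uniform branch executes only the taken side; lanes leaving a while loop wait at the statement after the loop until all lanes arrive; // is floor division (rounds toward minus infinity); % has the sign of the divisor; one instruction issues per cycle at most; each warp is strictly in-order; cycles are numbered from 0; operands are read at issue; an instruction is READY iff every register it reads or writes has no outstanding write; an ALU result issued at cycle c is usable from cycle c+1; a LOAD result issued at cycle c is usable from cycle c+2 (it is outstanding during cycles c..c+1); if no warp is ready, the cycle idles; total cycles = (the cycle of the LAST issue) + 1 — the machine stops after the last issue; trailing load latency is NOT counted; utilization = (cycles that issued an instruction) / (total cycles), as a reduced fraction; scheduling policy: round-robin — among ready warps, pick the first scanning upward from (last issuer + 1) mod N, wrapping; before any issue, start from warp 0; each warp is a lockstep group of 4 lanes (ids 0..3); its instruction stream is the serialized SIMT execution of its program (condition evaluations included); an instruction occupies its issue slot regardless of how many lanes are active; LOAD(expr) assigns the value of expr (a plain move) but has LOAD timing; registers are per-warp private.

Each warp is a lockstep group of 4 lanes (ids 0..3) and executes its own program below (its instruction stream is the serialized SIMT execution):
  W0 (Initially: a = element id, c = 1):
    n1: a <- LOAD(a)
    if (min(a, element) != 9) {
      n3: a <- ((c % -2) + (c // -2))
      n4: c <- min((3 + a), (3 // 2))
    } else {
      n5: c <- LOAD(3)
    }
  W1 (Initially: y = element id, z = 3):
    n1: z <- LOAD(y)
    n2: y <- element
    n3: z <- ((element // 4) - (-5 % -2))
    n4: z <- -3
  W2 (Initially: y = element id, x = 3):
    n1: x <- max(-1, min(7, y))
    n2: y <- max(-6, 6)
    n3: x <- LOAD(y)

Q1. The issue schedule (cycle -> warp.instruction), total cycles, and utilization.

cycle 0: W0.I0
cycle 1: W1.I0
cycle 2: W2.I0
cycle 3: W0.I1
cycle 4: W1.I1
cycle 5: W2.I1
cycle 6: W0.I2
cycle 7: W1.I2
cycle 8: W2.I2
cycle 9: W0.I3
cycle 10: W1.I3

Answer: 11 cycles, utilization 1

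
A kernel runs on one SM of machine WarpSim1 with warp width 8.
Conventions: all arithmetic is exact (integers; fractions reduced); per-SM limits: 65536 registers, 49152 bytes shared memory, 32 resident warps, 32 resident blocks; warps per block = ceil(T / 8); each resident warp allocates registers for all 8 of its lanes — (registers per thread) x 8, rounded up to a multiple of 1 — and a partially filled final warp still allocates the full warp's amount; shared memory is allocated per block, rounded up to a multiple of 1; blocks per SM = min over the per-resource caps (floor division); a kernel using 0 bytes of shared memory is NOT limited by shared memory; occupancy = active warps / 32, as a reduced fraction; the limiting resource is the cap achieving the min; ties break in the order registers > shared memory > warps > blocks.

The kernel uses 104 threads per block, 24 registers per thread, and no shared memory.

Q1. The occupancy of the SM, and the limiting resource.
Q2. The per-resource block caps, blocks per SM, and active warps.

Answer: occupancy 13/16, limited by warps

registers: 26 blocks
shared memory: no limit (kernel uses none)
warps: 2 blocks
blocks: 32 blocks

Answer: 2 blocks, 26 active warps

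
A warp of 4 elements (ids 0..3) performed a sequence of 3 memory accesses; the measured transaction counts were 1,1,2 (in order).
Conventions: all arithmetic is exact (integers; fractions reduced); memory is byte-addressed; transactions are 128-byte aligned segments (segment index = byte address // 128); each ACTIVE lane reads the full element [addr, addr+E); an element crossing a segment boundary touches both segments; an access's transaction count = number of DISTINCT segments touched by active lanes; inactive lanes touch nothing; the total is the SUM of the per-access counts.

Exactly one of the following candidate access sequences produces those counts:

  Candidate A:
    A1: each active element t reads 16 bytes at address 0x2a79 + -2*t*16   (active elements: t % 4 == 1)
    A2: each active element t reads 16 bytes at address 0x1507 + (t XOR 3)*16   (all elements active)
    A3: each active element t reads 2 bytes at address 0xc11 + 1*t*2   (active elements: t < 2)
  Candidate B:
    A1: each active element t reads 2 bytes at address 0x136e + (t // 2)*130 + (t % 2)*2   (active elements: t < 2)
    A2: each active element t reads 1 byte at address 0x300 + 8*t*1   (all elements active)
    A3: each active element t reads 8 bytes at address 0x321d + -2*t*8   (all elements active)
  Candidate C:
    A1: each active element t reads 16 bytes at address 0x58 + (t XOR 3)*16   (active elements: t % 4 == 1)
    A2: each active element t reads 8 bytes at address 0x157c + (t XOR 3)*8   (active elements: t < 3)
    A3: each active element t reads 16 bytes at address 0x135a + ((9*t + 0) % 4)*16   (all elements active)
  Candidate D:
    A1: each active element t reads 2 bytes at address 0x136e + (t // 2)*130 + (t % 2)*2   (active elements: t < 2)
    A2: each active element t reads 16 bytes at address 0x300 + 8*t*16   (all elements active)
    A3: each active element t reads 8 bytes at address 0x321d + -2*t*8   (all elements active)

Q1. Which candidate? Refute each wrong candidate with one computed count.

A: A3 gives 1 transaction, not 2
C: A1 gives 2 transactions, not 1
D: A2 gives 4 transactions, not 1
B: all counts match (1,1,2)

Answer: B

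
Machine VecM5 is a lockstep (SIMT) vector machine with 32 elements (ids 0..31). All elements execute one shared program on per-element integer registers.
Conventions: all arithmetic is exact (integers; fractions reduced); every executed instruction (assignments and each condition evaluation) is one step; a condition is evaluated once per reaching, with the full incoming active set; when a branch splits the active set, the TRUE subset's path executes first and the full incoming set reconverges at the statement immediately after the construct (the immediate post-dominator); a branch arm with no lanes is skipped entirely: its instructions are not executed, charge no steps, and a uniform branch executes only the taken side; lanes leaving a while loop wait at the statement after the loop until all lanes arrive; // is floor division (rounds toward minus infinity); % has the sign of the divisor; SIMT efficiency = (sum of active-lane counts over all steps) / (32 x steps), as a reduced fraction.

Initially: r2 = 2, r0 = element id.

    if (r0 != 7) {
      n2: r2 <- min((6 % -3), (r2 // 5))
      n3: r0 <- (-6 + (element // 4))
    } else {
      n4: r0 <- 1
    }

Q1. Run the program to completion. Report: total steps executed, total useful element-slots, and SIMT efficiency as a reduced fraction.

Answer: 4 steps, 95 useful, 95/128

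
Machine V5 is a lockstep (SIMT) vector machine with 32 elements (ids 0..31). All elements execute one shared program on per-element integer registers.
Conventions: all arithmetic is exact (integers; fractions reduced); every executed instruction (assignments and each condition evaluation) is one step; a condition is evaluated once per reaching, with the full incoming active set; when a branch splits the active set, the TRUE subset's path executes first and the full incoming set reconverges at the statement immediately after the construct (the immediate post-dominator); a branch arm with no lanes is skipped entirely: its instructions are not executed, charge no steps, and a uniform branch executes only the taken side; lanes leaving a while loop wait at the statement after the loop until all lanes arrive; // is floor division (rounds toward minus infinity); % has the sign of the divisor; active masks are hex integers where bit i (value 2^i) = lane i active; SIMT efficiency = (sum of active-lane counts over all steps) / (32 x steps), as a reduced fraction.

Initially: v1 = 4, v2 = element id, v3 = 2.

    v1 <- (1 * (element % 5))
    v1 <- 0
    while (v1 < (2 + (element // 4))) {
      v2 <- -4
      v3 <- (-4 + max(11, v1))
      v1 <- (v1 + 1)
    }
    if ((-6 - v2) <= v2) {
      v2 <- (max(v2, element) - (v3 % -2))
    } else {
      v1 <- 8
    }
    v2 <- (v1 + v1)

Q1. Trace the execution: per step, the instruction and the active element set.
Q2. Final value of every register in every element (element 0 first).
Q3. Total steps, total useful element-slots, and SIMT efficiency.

step 0: v1 <- (1 * (element % 5))    0xffffffff
step 1: v1 <- 0                      0xffffffff
step 2: eval (v1 < (2 + (element // 4))) 0xffffffff
step 3: v2 <- -4                     0xffffffff
step 4: v3 <- (-4 + max(11, v1))     0xffffffff
step 5: v1 <- (v1 + 1)               0xffffffff
step 6: eval (v1 < (2 + (element // 4))) 0xffffffff
step 7: v2 <- -4                     0xffffffff
step 8: v3 <- (-4 + max(11, v1))     0xffffffff
step 9: v1 <- (v1 + 1)               0xffffffff
step 10: eval (v1 < (2 + (element // 4))) 0xffffffff
step 11: v2 <- -4                     0xfffffff0
step 12: v3 <- (-4 + max(11, v1))     0xfffffff0
step 13: v1 <- (v1 + 1)               0xfffffff0
step 14: eval (v1 < (2 + (element // 4))) 0xfffffff0
step 15: v2 <- -4                     0xffffff00
step 16: v3 <- (-4 + max(11, v1))     0xffffff00
step 17: v1 <- (v1 + 1)               0xffffff00
step 18: eval (v1 < (2 + (element // 4))) 0xffffff00
step 19: v2 <- -4                     0xfffff000
step 20: v3 <- (-4 + max(11, v1))     0xfffff000
step 21: v1 <- (v1 + 1)               0xfffff000
step 22: eval (v1 < (2 + (element // 4))) 0xfffff000
step 23: v2 <- -4                     0xffff0000
step 24: v3 <- (-4 + max(11, v1))     0xffff0000
step 25: v1 <- (v1 + 1)               0xffff0000
step 26: eval (v1 < (2 + (element // 4))) 0xffff0000
step 27: v2 <- -4                     0xfff00000
step 28: v3 <- (-4 + max(11, v1))     0xfff00000
step 29: v1 <- (v1 + 1)               0xfff00000
step 30: eval (v1 < (2 + (element // 4))) 0xfff00000
step 31: v2 <- -4                     0xff000000
step 32: v3 <- (-4 + max(11, v1))     0xff000000
step 33: v1 <- (v1 + 1)               0xff000000
step 34: eval (v1 < (2 + (element // 4))) 0xff000000
step 35: v2 <- -4                     0xf0000000
step 36: v3 <- (-4 + max(11, v1))     0xf0000000
step 37: v1 <- (v1 + 1)               0xf0000000
step 38: eval (v1 < (2 + (element // 4))) 0xf0000000
step 39: eval ((-6 - v2) <= v2)       0xffffffff
step 40: v1 <- 8                      0xffffffff
step 41: v2 <- (v1 + v1)              0xffffffff

Answer: 42 steps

v1: 8,8,8,8,8,8,8,8,8,8,8,8,8,8,8,8,8,8,8,8,8,8,8,8,8,8,8,8,8,8,8,8
v2: 16,16,16,16,16,16,16,16,16,16,16,16,16,16,16,16,16,16,16,16,16,16,16,16,16,16,16,16,16,16,16,16
v3: 7,7,7,7,7,7,7,7,7,7,7,7,7,7,7,7,7,7,7,7,7,7,7,7,7,7,7,7,7,7,7,7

steps = 42; useful = 896; efficiency = 896/1344 = 2/3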